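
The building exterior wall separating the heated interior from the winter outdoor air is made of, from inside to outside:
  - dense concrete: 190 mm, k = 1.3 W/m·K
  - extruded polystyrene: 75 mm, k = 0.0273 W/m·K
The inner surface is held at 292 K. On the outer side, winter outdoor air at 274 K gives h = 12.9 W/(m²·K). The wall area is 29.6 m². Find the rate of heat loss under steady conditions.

Series thermal resistances:
R_dense concrete = L/(kA) = 0.19/(1.3×29.6) = 0.004938 K/W
R_extruded polystyrene = L/(kA) = 0.075/(0.0273×29.6) = 0.09281 K/W
R_outer film = 1/(h_o·A) = 1/(12.9×29.6) = 0.002619 K/W
R_total = 0.1004 K/W
Q = ΔT / R_total = 18 / 0.1004

Q ≈ 179 W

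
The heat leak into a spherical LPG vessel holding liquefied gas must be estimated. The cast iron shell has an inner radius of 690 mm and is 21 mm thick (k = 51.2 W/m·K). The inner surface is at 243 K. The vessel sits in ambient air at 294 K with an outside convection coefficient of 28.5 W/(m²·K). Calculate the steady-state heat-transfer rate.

Radial (spherical) resistances in series:
R_cast iron shell = (1/0.69 − 1/0.711)/(4π×51.2) = 6.653×10^-5 K/W
R_outer film = 1/(h·4πr_o²) = 1/(28.5×4π×0.711²) = 0.005523 K/W
R_total = 0.00559 K/W
Q = ΔT/R_total = 51/0.00559

Q ≈ 9120 W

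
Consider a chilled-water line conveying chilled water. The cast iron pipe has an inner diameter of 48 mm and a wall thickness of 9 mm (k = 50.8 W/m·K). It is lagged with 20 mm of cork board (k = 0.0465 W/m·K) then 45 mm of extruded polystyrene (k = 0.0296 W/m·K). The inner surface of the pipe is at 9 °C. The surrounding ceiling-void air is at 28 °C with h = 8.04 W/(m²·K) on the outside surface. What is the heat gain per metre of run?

Treating each annulus and film as a series resistance:
R_cast iron pipe wall = ln(33/24)/(2π×50.8×1) = 9.977×10^-4 K/W
R_cork board = ln(53/33)/(2π×0.0465×1) = 1.622 K/W
R_extruded polystyrene = ln(98/53)/(2π×0.0296×1) = 3.305 K/W
R_outer film = 1/(h_o·2πr_oL) = 1/(8.04×2π×0.098×1) = 0.202 K/W
R_total = 5.13 K/W
Q = ΔT/R_total = 19/5.13

q′ ≈ 3.7 W/m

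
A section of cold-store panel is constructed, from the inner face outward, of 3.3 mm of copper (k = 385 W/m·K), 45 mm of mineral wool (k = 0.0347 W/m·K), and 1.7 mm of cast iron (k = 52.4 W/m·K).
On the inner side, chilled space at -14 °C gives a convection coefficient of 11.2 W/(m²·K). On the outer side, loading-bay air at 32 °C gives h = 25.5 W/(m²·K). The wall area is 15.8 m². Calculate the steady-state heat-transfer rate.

Q ≈ 510 W

Series thermal resistances:
R_inner film = 1/(h_i·A) = 1/(11.2×15.8) = 0.005651 K/W
R_copper = L/(kA) = 0.0033/(385×15.8) = 5.425×10^-7 K/W
R_mineral wool = L/(kA) = 0.045/(0.0347×15.8) = 0.08208 K/W
R_cast iron = L/(kA) = 0.0017/(52.4×15.8) = 2.053×10^-6 K/W
R_outer film = 1/(h_o·A) = 1/(25.5×15.8) = 0.002482 K/W
R_total = 0.09021 K/W
Q = ΔT / R_total = 46 / 0.09021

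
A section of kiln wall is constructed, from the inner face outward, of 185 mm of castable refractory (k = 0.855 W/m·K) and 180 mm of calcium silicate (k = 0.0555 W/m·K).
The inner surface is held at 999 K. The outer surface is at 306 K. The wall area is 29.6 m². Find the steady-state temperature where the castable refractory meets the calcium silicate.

Model the wall as resistances in series:
R_castable refractory = L/(kA) = 0.185/(0.855×29.6) = 0.00731 K/W
R_calcium silicate = L/(kA) = 0.18/(0.0555×29.6) = 0.1096 K/W
R_total = 0.1169 K/W;  Q = ΔT/R_total = 693/0.1169 = 5929 W
T_interface = T_inner − Q·ΣR(inner→interface) = 999 − 5930×0.00731

T ≈ 956 K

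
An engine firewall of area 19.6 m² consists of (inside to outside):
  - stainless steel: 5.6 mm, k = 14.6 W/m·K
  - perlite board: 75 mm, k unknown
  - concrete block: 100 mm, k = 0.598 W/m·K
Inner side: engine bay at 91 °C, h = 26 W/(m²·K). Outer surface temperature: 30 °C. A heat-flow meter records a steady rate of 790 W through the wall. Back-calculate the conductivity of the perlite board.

k ≈ 0.0574 W/(m·K)

Using the resistance-network approach (series):
R_inner film = 1/(h_i·A) = 1/(26×19.6) = 0.001962 K/W
R_stainless steel = L/(kA) = 0.0056/(14.6×19.6) = 1.957×10^-5 K/W
R_concrete block = L/(kA) = 0.1/(0.598×19.6) = 0.008532 K/W
Sum of known resistances R_other = 0.01051 K/W
Total R = ΔT/Q = 61/790 = 0.07722 K/W
R_perlite board = R_total − R_other = 0.0667 K/W
k = L/(R·A) = 0.075/(0.0667×19.6)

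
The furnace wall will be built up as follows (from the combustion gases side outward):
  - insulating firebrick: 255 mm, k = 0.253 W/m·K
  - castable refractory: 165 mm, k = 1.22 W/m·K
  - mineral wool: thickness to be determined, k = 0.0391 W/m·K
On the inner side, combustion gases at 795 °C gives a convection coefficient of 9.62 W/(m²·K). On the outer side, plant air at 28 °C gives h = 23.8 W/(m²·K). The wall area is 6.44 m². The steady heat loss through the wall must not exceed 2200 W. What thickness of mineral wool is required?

Series thermal resistances:
R_inner film = 1/(h_i·A) = 1/(9.62×6.44) = 0.01614 K/W
R_insulating firebrick = L/(kA) = 0.255/(0.253×6.44) = 0.1565 K/W
R_castable refractory = L/(kA) = 0.165/(1.22×6.44) = 0.021 K/W
R_outer film = 1/(h_o·A) = 1/(23.8×6.44) = 0.006524 K/W
Sum of the known resistances R_other = 0.2002 K/W
Required total resistance R_tot = ΔT/Q_allow = 767/2200 = 0.3486 K/W
R_mineral wool = R_tot − R_other = 0.1485 K/W
L = R·k·A = 0.1485×0.0391×6.44

L ≈ 37.4 mm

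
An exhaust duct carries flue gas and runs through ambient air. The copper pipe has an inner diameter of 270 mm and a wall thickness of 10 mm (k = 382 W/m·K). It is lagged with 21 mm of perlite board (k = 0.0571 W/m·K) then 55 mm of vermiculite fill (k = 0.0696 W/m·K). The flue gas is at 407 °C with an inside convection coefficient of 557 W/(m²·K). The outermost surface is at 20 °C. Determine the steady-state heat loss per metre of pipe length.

q′ ≈ 374 W/m

Cylindrical conduction, so R = ln(r₂/r₁)/(2πkL) per layer, in series:
R_inner film = 1/(h_i·2πr₁L) = 1/(557×2π×0.135×1) = 0.002117 K/W
R_copper pipe wall = ln(145/135)/(2π×382×1) = 2.977×10^-5 K/W
R_perlite board = ln(166/145)/(2π×0.0571×1) = 0.377 K/W
R_vermiculite fill = ln(221/166)/(2π×0.0696×1) = 0.6544 K/W
R_total = 1.034 K/W
Q = ΔT/R_total = 387/1.034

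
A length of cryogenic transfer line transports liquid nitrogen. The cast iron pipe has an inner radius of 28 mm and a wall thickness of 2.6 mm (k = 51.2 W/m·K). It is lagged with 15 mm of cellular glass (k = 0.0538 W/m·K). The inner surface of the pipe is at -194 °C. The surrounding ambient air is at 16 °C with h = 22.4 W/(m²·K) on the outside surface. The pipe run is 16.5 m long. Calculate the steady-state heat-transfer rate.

Q ≈ 2590 W

For a radial system each layer contributes R = ln(r_out/r_in)/(2πkL); films add R = 1/(hA).
R_cast iron pipe wall = ln(30.6/28)/(2π×51.2×16.5) = 1.673×10^-5 K/W
R_cellular glass = ln(45.6/30.6)/(2π×0.0538×16.5) = 0.07152 K/W
R_outer film = 1/(h_o·2πr_oL) = 1/(22.4×2π×0.0456×16.5) = 0.009443 K/W
R_total = 0.08098 K/W
Q = ΔT/R_total = 210/0.08098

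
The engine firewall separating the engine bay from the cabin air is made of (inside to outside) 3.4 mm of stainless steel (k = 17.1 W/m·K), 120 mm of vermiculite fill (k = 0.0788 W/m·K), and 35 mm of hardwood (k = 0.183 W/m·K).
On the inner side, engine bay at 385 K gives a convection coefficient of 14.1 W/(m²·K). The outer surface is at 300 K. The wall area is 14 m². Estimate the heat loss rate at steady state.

Series thermal resistances:
R_inner film = 1/(h_i·A) = 1/(14.1×14) = 0.005066 K/W
R_stainless steel = L/(kA) = 0.0034/(17.1×14) = 1.42×10^-5 K/W
R_vermiculite fill = L/(kA) = 0.12/(0.0788×14) = 0.1088 K/W
R_hardwood = L/(kA) = 0.035/(0.183×14) = 0.01366 K/W
R_total = 0.1275 K/W
Q = ΔT / R_total = 85 / 0.1275

Q ≈ 667 W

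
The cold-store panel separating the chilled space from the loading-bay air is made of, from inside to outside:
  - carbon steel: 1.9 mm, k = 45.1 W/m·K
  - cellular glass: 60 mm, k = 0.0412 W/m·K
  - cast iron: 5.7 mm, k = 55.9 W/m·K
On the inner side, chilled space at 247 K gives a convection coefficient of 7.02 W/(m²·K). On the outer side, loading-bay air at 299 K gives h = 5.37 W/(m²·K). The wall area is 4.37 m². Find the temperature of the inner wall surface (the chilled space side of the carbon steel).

Using the resistance-network approach (series):
R_inner film = 1/(h_i·A) = 1/(7.02×4.37) = 0.0326 K/W
R_carbon steel = L/(kA) = 0.0019/(45.1×4.37) = 9.64×10^-6 K/W
R_cellular glass = L/(kA) = 0.06/(0.0412×4.37) = 0.3333 K/W
R_cast iron = L/(kA) = 0.0057/(55.9×4.37) = 2.333×10^-5 K/W
R_outer film = 1/(h_o·A) = 1/(5.37×4.37) = 0.04261 K/W
R_total = 0.4085 K/W;  Q = ΔT/R_total = 52/0.4085 = 127.3 W
T_interface = T_inner + Q·ΣR(inner→interface) = 247 + 127×0.0326

T ≈ 251 K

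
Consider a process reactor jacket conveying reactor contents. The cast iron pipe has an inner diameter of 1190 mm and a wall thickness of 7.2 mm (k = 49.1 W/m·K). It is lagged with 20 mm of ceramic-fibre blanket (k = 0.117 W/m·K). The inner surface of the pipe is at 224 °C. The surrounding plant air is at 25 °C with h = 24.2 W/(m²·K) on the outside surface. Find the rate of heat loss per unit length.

For a radial system each layer contributes R = ln(r_out/r_in)/(2πkL); films add R = 1/(hA).
R_cast iron pipe wall = ln(602.2/595)/(2π×49.1×1) = 3.899×10^-5 K/W
R_ceramic-fibre blanket = ln(622.2/602.2)/(2π×0.117×1) = 0.04444 K/W
R_outer film = 1/(h_o·2πr_oL) = 1/(24.2×2π×0.6222×1) = 0.01057 K/W
R_total = 0.05505 K/W
Q = ΔT/R_total = 199/0.05505

q′ ≈ 3610 W/m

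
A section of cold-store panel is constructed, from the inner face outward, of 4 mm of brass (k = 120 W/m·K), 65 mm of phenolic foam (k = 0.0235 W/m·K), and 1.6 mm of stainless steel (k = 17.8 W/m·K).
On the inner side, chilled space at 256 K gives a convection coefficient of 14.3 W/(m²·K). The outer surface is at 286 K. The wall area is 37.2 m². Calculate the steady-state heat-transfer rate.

Model the wall as resistances in series:
R_inner film = 1/(h_i·A) = 1/(14.3×37.2) = 0.00188 K/W
R_brass = L/(kA) = 0.004/(120×37.2) = 8.961×10^-7 K/W
R_phenolic foam = L/(kA) = 0.065/(0.0235×37.2) = 0.07435 K/W
R_stainless steel = L/(kA) = 0.0016/(17.8×37.2) = 2.416×10^-6 K/W
R_total = 0.07624 K/W
Q = ΔT / R_total = 30 / 0.07624

Q ≈ 394 W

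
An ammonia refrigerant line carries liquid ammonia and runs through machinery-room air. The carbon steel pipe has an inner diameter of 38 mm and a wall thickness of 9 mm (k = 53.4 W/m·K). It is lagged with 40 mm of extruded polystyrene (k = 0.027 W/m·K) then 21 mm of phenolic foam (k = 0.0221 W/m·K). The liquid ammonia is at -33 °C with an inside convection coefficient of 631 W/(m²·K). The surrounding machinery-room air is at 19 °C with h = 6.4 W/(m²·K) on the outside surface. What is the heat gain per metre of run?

Radial resistances (cylindrical: R_cond = ln(r_o/r_i)/(2πkL), R_conv = 1/(h·2πrL)):
R_inner film = 1/(h_i·2πr₁L) = 1/(631×2π×0.019×1) = 0.01328 K/W
R_carbon steel pipe wall = ln(28/19)/(2π×53.4×1) = 0.001156 K/W
R_extruded polystyrene = ln(68/28)/(2π×0.027×1) = 5.23 K/W
R_phenolic foam = ln(89/68)/(2π×0.0221×1) = 1.938 K/W
R_outer film = 1/(h_o·2πr_oL) = 1/(6.4×2π×0.089×1) = 0.2794 K/W
R_total = 7.462 K/W
Q = ΔT/R_total = 52/7.462

q′ ≈ 6.97 W/m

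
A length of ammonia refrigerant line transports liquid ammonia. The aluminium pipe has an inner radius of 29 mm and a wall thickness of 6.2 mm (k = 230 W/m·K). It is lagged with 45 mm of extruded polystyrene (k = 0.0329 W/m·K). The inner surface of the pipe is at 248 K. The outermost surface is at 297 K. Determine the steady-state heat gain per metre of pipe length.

Per-layer cylindrical resistances, series-summed:
R_aluminium pipe wall = ln(35.2/29)/(2π×230×1) = 1.341×10^-4 K/W
R_extruded polystyrene = ln(80.2/35.2)/(2π×0.0329×1) = 3.984 K/W
R_total = 3.984 K/W
Q = ΔT/R_total = 49/3.984

q′ ≈ 12.3 W/m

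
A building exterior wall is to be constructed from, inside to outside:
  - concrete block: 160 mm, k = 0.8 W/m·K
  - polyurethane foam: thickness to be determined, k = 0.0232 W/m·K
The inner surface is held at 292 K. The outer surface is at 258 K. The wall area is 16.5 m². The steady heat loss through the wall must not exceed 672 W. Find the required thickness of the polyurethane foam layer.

Treating each layer as a thermal resistance in series:
R_concrete block = L/(kA) = 0.16/(0.8×16.5) = 0.01212 K/W
Sum of the known resistances R_other = 0.01212 K/W
Required total resistance R_tot = ΔT/Q_allow = 34/672 = 0.0506 K/W
R_polyurethane foam = R_tot − R_other = 0.03847 K/W
L = R·k·A = 0.03847×0.0232×16.5

L ≈ 14.7 mm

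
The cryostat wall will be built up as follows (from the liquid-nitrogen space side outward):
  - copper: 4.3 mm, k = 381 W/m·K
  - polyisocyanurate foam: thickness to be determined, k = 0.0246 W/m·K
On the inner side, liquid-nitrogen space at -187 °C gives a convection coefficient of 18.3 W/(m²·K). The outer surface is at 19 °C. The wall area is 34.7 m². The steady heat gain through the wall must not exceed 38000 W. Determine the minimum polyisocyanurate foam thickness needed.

L ≈ 3.28 mm

Using the resistance-network approach (series):
R_inner film = 1/(h_i·A) = 1/(18.3×34.7) = 0.001575 K/W
R_copper = L/(kA) = 0.0043/(381×34.7) = 3.252×10^-7 K/W
Sum of the known resistances R_other = 0.001575 K/W
Required total resistance R_tot = ΔT/Q_allow = 206/38000 = 0.005421 K/W
R_polyisocyanurate foam = R_tot − R_other = 0.003846 K/W
L = R·k·A = 0.003846×0.0246×34.7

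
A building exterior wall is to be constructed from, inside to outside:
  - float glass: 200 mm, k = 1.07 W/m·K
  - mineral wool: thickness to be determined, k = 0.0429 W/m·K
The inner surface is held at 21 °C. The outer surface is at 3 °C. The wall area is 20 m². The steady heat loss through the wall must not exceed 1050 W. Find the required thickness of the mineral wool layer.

L ≈ 6.69 mm

Series thermal resistances:
R_float glass = L/(kA) = 0.2/(1.07×20) = 0.009346 K/W
Sum of the known resistances R_other = 0.009346 K/W
Required total resistance R_tot = ΔT/Q_allow = 18/1050 = 0.01714 K/W
R_mineral wool = R_tot − R_other = 0.007797 K/W
L = R·k·A = 0.007797×0.0429×20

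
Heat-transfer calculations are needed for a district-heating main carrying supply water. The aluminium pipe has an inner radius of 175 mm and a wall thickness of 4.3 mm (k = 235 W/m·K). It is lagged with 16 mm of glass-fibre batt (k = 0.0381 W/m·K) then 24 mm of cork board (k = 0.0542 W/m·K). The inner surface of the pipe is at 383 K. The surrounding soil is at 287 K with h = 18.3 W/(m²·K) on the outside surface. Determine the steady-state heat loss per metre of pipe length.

Radial resistances (cylindrical: R_cond = ln(r_o/r_i)/(2πkL), R_conv = 1/(h·2πrL)):
R_aluminium pipe wall = ln(179.3/175)/(2π×235×1) = 1.644×10^-5 K/W
R_glass-fibre batt = ln(195.3/179.3)/(2π×0.0381×1) = 0.3571 K/W
R_cork board = ln(219.3/195.3)/(2π×0.0542×1) = 0.3403 K/W
R_outer film = 1/(h_o·2πr_oL) = 1/(18.3×2π×0.2193×1) = 0.03966 K/W
R_total = 0.7371 K/W
Q = ΔT/R_total = 96/0.7371

q′ ≈ 130 W/m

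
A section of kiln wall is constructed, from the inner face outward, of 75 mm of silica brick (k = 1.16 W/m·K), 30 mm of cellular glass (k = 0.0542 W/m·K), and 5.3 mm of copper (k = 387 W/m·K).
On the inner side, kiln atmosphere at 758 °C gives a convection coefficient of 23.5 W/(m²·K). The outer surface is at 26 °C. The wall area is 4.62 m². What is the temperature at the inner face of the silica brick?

T ≈ 711 °C

Thermal resistances in series:
R_inner film = 1/(h_i·A) = 1/(23.5×4.62) = 0.009211 K/W
R_silica brick = L/(kA) = 0.075/(1.16×4.62) = 0.01399 K/W
R_cellular glass = L/(kA) = 0.03/(0.0542×4.62) = 0.1198 K/W
R_copper = L/(kA) = 0.0053/(387×4.62) = 2.964×10^-6 K/W
R_total = 0.143 K/W;  Q = ΔT/R_total = 732/0.143 = 5118 W
T_interface = T_inner − Q·ΣR(inner→interface) = 758 − 5120×0.009211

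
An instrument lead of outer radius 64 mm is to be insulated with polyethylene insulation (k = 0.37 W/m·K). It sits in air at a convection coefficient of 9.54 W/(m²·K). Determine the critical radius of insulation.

For a cylinder r_cr = k/h = 0.37/9.54
r_cr = 38.8 mm; since the bare radius (64 mm) is above r_cr, any added insulation will reduce heat loss.

r_cr ≈ 38.8 mm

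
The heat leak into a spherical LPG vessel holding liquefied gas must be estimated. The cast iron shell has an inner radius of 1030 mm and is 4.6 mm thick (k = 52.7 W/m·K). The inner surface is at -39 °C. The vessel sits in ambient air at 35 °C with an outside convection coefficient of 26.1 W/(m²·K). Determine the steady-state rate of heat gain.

Q ≈ 25900 W

Spherical conduction: R = (1/r_in − 1/r_out)/(4πk) per layer; series-sum.
R_cast iron shell = (1/1.03 − 1/1.0346)/(4π×52.7) = 6.518×10^-6 K/W
R_outer film = 1/(h·4πr_o²) = 1/(26.1×4π×1.0346²) = 0.002848 K/W
R_total = 0.002855 K/W
Q = ΔT/R_total = 74/0.002855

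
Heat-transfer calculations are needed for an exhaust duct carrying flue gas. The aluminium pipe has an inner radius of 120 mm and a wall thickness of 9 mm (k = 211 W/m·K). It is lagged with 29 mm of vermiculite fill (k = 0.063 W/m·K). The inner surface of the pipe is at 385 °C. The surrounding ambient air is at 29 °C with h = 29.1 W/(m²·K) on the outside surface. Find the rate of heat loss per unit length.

For a radial system each layer contributes R = ln(r_out/r_in)/(2πkL); films add R = 1/(hA).
R_aluminium pipe wall = ln(129/120)/(2π×211×1) = 5.455×10^-5 K/W
R_vermiculite fill = ln(158/129)/(2π×0.063×1) = 0.5123 K/W
R_outer film = 1/(h_o·2πr_oL) = 1/(29.1×2π×0.158×1) = 0.03462 K/W
R_total = 0.547 K/W
Q = ΔT/R_total = 356/0.547

q′ ≈ 651 W/m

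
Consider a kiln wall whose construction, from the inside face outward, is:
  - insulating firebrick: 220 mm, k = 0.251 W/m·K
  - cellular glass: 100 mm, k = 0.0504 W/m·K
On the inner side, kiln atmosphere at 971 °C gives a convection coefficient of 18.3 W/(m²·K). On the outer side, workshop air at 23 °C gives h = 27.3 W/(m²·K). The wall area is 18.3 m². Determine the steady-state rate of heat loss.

Q ≈ 5880 W

Series thermal resistances:
R_inner film = 1/(h_i·A) = 1/(18.3×18.3) = 0.002986 K/W
R_insulating firebrick = L/(kA) = 0.22/(0.251×18.3) = 0.0479 K/W
R_cellular glass = L/(kA) = 0.1/(0.0504×18.3) = 0.1084 K/W
R_outer film = 1/(h_o·A) = 1/(27.3×18.3) = 0.002002 K/W
R_total = 0.1613 K/W
Q = ΔT / R_total = 948 / 0.1613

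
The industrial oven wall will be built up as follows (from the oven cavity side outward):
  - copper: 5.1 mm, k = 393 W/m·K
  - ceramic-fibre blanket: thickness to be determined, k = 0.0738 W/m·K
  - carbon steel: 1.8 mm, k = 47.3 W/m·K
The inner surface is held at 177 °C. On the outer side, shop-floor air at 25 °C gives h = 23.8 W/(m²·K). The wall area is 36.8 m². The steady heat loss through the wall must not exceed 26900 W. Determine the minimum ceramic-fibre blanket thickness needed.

Treating each layer as a thermal resistance in series:
R_copper = L/(kA) = 0.0051/(393×36.8) = 3.526×10^-7 K/W
R_carbon steel = L/(kA) = 0.0018/(47.3×36.8) = 1.034×10^-6 K/W
R_outer film = 1/(h_o·A) = 1/(23.8×36.8) = 0.001142 K/W
Sum of the known resistances R_other = 0.001143 K/W
Required total resistance R_tot = ΔT/Q_allow = 152/26900 = 0.005651 K/W
R_ceramic-fibre blanket = R_tot − R_other = 0.004507 K/W
L = R·k·A = 0.004507×0.0738×36.8

L ≈ 12.2 mm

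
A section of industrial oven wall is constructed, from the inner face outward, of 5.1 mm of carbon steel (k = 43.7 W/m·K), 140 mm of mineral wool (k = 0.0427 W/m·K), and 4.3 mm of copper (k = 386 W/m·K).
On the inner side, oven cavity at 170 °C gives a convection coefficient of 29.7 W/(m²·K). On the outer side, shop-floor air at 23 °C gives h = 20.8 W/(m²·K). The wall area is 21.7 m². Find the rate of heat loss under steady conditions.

Q ≈ 949 W

Treating each layer as a thermal resistance in series:
R_inner film = 1/(h_i·A) = 1/(29.7×21.7) = 0.001552 K/W
R_carbon steel = L/(kA) = 0.0051/(43.7×21.7) = 5.378×10^-6 K/W
R_mineral wool = L/(kA) = 0.14/(0.0427×21.7) = 0.1511 K/W
R_copper = L/(kA) = 0.0043/(386×21.7) = 5.134×10^-7 K/W
R_outer film = 1/(h_o·A) = 1/(20.8×21.7) = 0.002216 K/W
R_total = 0.1549 K/W
Q = ΔT / R_total = 147 / 0.1549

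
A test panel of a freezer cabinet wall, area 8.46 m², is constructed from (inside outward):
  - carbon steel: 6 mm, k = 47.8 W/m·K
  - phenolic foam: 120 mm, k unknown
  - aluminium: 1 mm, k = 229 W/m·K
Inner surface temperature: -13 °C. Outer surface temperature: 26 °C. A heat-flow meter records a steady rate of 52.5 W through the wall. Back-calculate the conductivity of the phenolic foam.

k ≈ 0.0191 W/(m·K)

Treating each layer as a thermal resistance in series:
R_carbon steel = L/(kA) = 0.006/(47.8×8.46) = 1.484×10^-5 K/W
R_aluminium = L/(kA) = 0.001/(229×8.46) = 5.162×10^-7 K/W
Sum of known resistances R_other = 1.535×10^-5 K/W
Total R = ΔT/Q = 39/52.5 = 0.7429 K/W
R_phenolic foam = R_total − R_other = 0.7428 K/W
k = L/(R·A) = 0.12/(0.7428×8.46)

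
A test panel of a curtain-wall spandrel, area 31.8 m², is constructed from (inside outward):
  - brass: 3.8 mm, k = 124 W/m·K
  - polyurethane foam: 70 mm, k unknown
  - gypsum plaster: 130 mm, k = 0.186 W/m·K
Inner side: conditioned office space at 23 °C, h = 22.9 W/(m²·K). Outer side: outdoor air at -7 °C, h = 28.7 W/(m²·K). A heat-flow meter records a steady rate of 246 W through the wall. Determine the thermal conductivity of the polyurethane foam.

k ≈ 0.0226 W/(m·K)

Series thermal resistances:
R_inner film = 1/(h_i·A) = 1/(22.9×31.8) = 0.001373 K/W
R_brass = L/(kA) = 0.0038/(124×31.8) = 9.637×10^-7 K/W
R_gypsum plaster = L/(kA) = 0.13/(0.186×31.8) = 0.02198 K/W
R_outer film = 1/(h_o·A) = 1/(28.7×31.8) = 0.001096 K/W
Sum of known resistances R_other = 0.02445 K/W
Total R = ΔT/Q = 30/246 = 0.122 K/W
R_polyurethane foam = R_total − R_other = 0.0975 K/W
k = L/(R·A) = 0.07/(0.0975×31.8)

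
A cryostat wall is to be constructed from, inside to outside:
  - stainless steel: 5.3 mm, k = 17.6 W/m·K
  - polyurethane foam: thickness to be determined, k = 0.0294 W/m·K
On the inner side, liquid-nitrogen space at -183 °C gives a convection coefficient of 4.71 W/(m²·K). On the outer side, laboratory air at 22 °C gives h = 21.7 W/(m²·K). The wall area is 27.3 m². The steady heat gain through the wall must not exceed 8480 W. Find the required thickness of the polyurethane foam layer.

L ≈ 11.8 mm

Using the resistance-network approach (series):
R_inner film = 1/(h_i·A) = 1/(4.71×27.3) = 0.007777 K/W
R_stainless steel = L/(kA) = 0.0053/(17.6×27.3) = 1.103×10^-5 K/W
R_outer film = 1/(h_o·A) = 1/(21.7×27.3) = 0.001688 K/W
Sum of the known resistances R_other = 0.009476 K/W
Required total resistance R_tot = ΔT/Q_allow = 205/8480 = 0.02417 K/W
R_polyurethane foam = R_tot − R_other = 0.0147 K/W
L = R·k·A = 0.0147×0.0294×27.3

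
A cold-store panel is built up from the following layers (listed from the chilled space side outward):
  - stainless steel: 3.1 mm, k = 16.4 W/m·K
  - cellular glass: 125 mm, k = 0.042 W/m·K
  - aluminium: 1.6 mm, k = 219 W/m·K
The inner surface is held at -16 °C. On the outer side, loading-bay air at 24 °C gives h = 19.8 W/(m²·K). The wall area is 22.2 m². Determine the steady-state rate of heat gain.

Series thermal resistances:
R_stainless steel = L/(kA) = 0.0031/(16.4×22.2) = 8.515×10^-6 K/W
R_cellular glass = L/(kA) = 0.125/(0.042×22.2) = 0.1341 K/W
R_aluminium = L/(kA) = 0.0016/(219×22.2) = 3.291×10^-7 K/W
R_outer film = 1/(h_o·A) = 1/(19.8×22.2) = 0.002275 K/W
R_total = 0.1363 K/W
Q = ΔT / R_total = 40 / 0.1363

Q ≈ 293 W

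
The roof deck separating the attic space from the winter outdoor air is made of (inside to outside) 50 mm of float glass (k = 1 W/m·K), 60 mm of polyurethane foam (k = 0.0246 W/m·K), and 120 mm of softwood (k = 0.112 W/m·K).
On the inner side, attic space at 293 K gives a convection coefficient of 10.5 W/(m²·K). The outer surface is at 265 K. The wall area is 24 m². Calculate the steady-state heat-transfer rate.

Q ≈ 184 W

Using the resistance-network approach (series):
R_inner film = 1/(h_i·A) = 1/(10.5×24) = 0.003968 K/W
R_float glass = L/(kA) = 0.05/(1×24) = 0.002083 K/W
R_polyurethane foam = L/(kA) = 0.06/(0.0246×24) = 0.1016 K/W
R_softwood = L/(kA) = 0.12/(0.112×24) = 0.04464 K/W
R_total = 0.1523 K/W
Q = ΔT / R_total = 28 / 0.1523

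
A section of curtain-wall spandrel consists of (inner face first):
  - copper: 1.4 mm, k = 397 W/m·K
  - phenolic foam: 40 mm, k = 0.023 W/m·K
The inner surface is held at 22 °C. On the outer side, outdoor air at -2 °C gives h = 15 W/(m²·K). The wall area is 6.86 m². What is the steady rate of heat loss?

Using the resistance-network approach (series):
R_copper = L/(kA) = 0.0014/(397×6.86) = 5.141×10^-7 K/W
R_phenolic foam = L/(kA) = 0.04/(0.023×6.86) = 0.2535 K/W
R_outer film = 1/(h_o·A) = 1/(15×6.86) = 0.009718 K/W
R_total = 0.2632 K/W
Q = ΔT / R_total = 24 / 0.2632

Q ≈ 91.2 W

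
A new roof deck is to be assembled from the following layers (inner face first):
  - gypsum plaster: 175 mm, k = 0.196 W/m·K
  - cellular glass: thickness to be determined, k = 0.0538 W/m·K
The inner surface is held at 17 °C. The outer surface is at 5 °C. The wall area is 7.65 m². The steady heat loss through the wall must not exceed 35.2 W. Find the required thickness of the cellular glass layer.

Thermal resistances in series:
R_gypsum plaster = L/(kA) = 0.175/(0.196×7.65) = 0.1167 K/W
Sum of the known resistances R_other = 0.1167 K/W
Required total resistance R_tot = ΔT/Q_allow = 12/35.2 = 0.3409 K/W
R_cellular glass = R_tot − R_other = 0.2242 K/W
L = R·k·A = 0.2242×0.0538×7.65

L ≈ 92.3 mm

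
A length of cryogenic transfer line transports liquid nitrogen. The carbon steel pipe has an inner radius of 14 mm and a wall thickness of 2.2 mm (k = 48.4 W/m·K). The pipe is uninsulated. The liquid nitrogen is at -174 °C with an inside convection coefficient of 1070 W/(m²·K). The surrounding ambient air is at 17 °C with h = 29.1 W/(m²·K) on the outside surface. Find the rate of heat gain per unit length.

q′ ≈ 548 W/m

Cylindrical conduction, so R = ln(r₂/r₁)/(2πkL) per layer, in series:
R_inner film = 1/(h_i·2πr₁L) = 1/(1070×2π×0.014×1) = 0.01062 K/W
R_carbon steel pipe wall = ln(16.2/14)/(2π×48.4×1) = 4.799×10^-4 K/W
R_outer film = 1/(h_o·2πr_oL) = 1/(29.1×2π×0.0162×1) = 0.3376 K/W
R_total = 0.3487 K/W
Q = ΔT/R_total = 191/0.3487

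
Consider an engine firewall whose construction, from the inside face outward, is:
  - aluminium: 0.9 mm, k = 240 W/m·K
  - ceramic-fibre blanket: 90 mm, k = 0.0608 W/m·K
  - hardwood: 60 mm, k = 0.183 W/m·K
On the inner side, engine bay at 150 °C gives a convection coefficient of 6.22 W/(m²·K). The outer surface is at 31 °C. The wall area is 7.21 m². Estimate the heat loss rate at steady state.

Treating each layer as a thermal resistance in series:
R_inner film = 1/(h_i·A) = 1/(6.22×7.21) = 0.0223 K/W
R_aluminium = L/(kA) = 0.0009/(240×7.21) = 5.201×10^-7 K/W
R_ceramic-fibre blanket = L/(kA) = 0.09/(0.0608×7.21) = 0.2053 K/W
R_hardwood = L/(kA) = 0.06/(0.183×7.21) = 0.04547 K/W
R_total = 0.2731 K/W
Q = ΔT / R_total = 119 / 0.2731

Q ≈ 436 W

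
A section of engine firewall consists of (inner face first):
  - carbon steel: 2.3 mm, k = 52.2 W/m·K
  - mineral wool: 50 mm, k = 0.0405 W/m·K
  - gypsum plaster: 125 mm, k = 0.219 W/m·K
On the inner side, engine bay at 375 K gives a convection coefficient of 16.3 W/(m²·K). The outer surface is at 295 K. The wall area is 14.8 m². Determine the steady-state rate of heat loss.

Series thermal resistances:
R_inner film = 1/(h_i·A) = 1/(16.3×14.8) = 0.004145 K/W
R_carbon steel = L/(kA) = 0.0023/(52.2×14.8) = 2.977×10^-6 K/W
R_mineral wool = L/(kA) = 0.05/(0.0405×14.8) = 0.08342 K/W
R_gypsum plaster = L/(kA) = 0.125/(0.219×14.8) = 0.03857 K/W
R_total = 0.1261 K/W
Q = ΔT / R_total = 80 / 0.1261

Q ≈ 634 W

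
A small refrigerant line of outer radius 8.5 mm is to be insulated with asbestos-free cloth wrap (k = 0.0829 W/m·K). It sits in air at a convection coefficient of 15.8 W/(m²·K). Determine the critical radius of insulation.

For a cylinder r_cr = k/h = 0.0829/15.8
r_cr = 5.25 mm; since the bare radius (8.5 mm) is above r_cr, any added insulation will reduce heat loss.

r_cr ≈ 5.25 mm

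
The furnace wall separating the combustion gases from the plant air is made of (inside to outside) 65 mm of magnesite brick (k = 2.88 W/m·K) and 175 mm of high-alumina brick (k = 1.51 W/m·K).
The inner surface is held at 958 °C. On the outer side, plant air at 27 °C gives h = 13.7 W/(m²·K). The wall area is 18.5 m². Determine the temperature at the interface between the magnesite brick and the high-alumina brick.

T ≈ 859 °C

Using the resistance-network approach (series):
R_magnesite brick = L/(kA) = 0.065/(2.88×18.5) = 0.00122 K/W
R_high-alumina brick = L/(kA) = 0.175/(1.51×18.5) = 0.006265 K/W
R_outer film = 1/(h_o·A) = 1/(13.7×18.5) = 0.003946 K/W
R_total = 0.01143 K/W;  Q = ΔT/R_total = 931/0.01143 = 81450 W
T_interface = T_inner − Q·ΣR(inner→interface) = 958 − 81500×0.00122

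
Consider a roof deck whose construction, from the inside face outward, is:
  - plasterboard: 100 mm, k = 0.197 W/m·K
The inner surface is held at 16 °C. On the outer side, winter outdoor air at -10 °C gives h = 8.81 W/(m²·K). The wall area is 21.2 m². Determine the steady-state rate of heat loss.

Q ≈ 887 W

Series thermal resistances:
R_plasterboard = L/(kA) = 0.1/(0.197×21.2) = 0.02394 K/W
R_outer film = 1/(h_o·A) = 1/(8.81×21.2) = 0.005354 K/W
R_total = 0.0293 K/W
Q = ΔT / R_total = 26 / 0.0293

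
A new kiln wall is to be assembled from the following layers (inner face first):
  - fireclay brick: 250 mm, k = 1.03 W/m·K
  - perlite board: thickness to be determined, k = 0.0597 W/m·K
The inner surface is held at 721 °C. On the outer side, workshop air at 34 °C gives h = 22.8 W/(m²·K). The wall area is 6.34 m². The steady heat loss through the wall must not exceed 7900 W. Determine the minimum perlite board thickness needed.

Thermal resistances in series:
R_fireclay brick = L/(kA) = 0.25/(1.03×6.34) = 0.03828 K/W
R_outer film = 1/(h_o·A) = 1/(22.8×6.34) = 0.006918 K/W
Sum of the known resistances R_other = 0.0452 K/W
Required total resistance R_tot = ΔT/Q_allow = 687/7900 = 0.08696 K/W
R_perlite board = R_tot − R_other = 0.04176 K/W
L = R·k·A = 0.04176×0.0597×6.34

L ≈ 15.8 mm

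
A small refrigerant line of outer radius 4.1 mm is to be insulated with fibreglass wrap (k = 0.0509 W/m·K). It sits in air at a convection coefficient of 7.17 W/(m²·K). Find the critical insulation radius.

For a cylinder r_cr = k/h = 0.0509/7.17
r_cr = 7.1 mm; since the bare radius (4.1 mm) is below r_cr, adding a thin layer of insulation will *increase* heat loss.

r_cr ≈ 7.1 mm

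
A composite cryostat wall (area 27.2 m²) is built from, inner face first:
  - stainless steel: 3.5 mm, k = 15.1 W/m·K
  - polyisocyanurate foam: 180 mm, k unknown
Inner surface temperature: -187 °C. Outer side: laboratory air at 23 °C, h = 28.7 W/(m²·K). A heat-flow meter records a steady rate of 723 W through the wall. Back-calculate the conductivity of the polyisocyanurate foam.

k ≈ 0.0229 W/(m·K)

Thermal resistances in series:
R_stainless steel = L/(kA) = 0.0035/(15.1×27.2) = 8.522×10^-6 K/W
R_outer film = 1/(h_o·A) = 1/(28.7×27.2) = 0.001281 K/W
Sum of known resistances R_other = 0.00129 K/W
Total R = ΔT/Q = 210/723 = 0.2905 K/W
R_polyisocyanurate foam = R_total − R_other = 0.2892 K/W
k = L/(R·A) = 0.18/(0.2892×27.2)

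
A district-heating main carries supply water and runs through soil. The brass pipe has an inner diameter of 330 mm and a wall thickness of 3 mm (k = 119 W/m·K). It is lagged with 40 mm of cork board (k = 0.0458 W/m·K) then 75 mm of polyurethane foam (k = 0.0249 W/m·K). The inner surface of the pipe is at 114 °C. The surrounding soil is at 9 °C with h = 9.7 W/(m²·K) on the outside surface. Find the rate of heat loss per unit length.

q′ ≈ 37.9 W/m

Per-layer cylindrical resistances, series-summed:
R_brass pipe wall = ln(168/165)/(2π×119×1) = 2.41×10^-5 K/W
R_cork board = ln(208/168)/(2π×0.0458×1) = 0.7422 K/W
R_polyurethane foam = ln(283/208)/(2π×0.0249×1) = 1.968 K/W
R_outer film = 1/(h_o·2πr_oL) = 1/(9.7×2π×0.283×1) = 0.05798 K/W
R_total = 2.768 K/W
Q = ΔT/R_total = 105/2.768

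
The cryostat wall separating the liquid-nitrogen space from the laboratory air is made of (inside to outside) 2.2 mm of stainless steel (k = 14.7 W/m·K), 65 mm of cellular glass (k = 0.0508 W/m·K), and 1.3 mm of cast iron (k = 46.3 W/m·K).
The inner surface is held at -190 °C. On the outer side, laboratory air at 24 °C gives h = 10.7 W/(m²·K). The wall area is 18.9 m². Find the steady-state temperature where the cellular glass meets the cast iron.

T ≈ 9.43 °C

Series thermal resistances:
R_stainless steel = L/(kA) = 0.0022/(14.7×18.9) = 7.919×10^-6 K/W
R_cellular glass = L/(kA) = 0.065/(0.0508×18.9) = 0.0677 K/W
R_cast iron = L/(kA) = 0.0013/(46.3×18.9) = 1.486×10^-6 K/W
R_outer film = 1/(h_o·A) = 1/(10.7×18.9) = 0.004945 K/W
R_total = 0.07265 K/W;  Q = ΔT/R_total = 214/0.07265 = 2945 W
T_interface = T_inner + Q·ΣR(inner→interface) = -190 + 2950×0.06771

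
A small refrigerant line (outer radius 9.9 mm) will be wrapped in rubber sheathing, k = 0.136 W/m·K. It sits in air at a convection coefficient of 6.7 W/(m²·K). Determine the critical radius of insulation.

r_cr ≈ 20.3 mm

For a cylinder r_cr = k/h = 0.136/6.7
r_cr = 20.3 mm; since the bare radius (9.9 mm) is below r_cr, adding a thin layer of insulation will *increase* heat loss.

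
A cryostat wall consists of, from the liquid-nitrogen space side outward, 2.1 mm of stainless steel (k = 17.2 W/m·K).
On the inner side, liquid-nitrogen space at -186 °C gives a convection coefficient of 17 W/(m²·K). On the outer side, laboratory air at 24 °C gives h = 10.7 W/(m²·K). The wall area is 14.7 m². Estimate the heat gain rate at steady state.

Series thermal resistances:
R_inner film = 1/(h_i·A) = 1/(17×14.7) = 0.004002 K/W
R_stainless steel = L/(kA) = 0.0021/(17.2×14.7) = 8.306×10^-6 K/W
R_outer film = 1/(h_o·A) = 1/(10.7×14.7) = 0.006358 K/W
R_total = 0.01037 K/W
Q = ΔT / R_total = 210 / 0.01037

Q ≈ 20300 W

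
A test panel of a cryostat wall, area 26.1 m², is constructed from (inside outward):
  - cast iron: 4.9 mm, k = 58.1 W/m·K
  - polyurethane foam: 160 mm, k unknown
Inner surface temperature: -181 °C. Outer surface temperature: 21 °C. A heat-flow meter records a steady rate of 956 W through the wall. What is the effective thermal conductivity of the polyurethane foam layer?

k ≈ 0.029 W/(m·K)

Series thermal resistances:
R_cast iron = L/(kA) = 0.0049/(58.1×26.1) = 3.231×10^-6 K/W
Sum of known resistances R_other = 3.231×10^-6 K/W
Total R = ΔT/Q = 202/956 = 0.2113 K/W
R_polyurethane foam = R_total − R_other = 0.2113 K/W
k = L/(R·A) = 0.16/(0.2113×26.1)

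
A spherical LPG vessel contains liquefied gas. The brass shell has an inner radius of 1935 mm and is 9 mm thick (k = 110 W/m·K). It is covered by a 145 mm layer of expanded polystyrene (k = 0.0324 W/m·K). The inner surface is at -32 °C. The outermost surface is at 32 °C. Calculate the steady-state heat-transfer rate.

Each spherical layer contributes R = (1/r_i − 1/r_o)/(4πk):
R_brass shell = (1/1.935 − 1/1.944)/(4π×110) = 1.731×10^-6 K/W
R_expanded polystyrene = (1/1.944 − 1/2.089)/(4π×0.0324) = 0.0877 K/W
R_total = 0.0877 K/W
Q = ΔT/R_total = 64/0.0877

Q ≈ 730 W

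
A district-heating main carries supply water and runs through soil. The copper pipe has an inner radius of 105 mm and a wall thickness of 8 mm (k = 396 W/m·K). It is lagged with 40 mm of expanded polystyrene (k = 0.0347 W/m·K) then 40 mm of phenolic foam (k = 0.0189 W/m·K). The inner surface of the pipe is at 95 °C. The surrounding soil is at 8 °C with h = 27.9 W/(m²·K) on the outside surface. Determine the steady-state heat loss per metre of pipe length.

q′ ≈ 25.8 W/m

Treating each annulus and film as a series resistance:
R_copper pipe wall = ln(113/105)/(2π×396×1) = 2.951×10^-5 K/W
R_expanded polystyrene = ln(153/113)/(2π×0.0347×1) = 1.39 K/W
R_phenolic foam = ln(193/153)/(2π×0.0189×1) = 1.956 K/W
R_outer film = 1/(h_o·2πr_oL) = 1/(27.9×2π×0.193×1) = 0.02956 K/W
R_total = 3.375 K/W
Q = ΔT/R_total = 87/3.375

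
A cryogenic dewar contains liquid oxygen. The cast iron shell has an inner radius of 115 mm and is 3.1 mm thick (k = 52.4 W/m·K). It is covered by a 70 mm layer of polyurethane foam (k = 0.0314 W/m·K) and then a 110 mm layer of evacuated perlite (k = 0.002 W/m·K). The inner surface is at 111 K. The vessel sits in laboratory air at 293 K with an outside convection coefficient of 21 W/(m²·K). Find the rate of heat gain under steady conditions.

Q ≈ 2.11 W

Each spherical layer contributes R = (1/r_i − 1/r_o)/(4πk):
R_cast iron shell = (1/0.115 − 1/0.1181)/(4π×52.4) = 3.466×10^-4 K/W
R_polyurethane foam = (1/0.1181 − 1/0.1881)/(4π×0.0314) = 7.986 K/W
R_evacuated perlite = (1/0.1881 − 1/0.2981)/(4π×0.002) = 78.06 K/W
R_outer film = 1/(h·4πr_o²) = 1/(21×4π×0.2981²) = 0.04264 K/W
R_total = 86.08 K/W
Q = ΔT/R_total = 182/86.08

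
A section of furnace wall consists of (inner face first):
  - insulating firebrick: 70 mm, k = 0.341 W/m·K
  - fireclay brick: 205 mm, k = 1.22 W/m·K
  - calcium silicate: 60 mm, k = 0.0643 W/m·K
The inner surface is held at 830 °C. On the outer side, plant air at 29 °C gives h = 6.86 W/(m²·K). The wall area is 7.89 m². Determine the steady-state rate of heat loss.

Thermal resistances in series:
R_insulating firebrick = L/(kA) = 0.07/(0.341×7.89) = 0.02602 K/W
R_fireclay brick = L/(kA) = 0.205/(1.22×7.89) = 0.0213 K/W
R_calcium silicate = L/(kA) = 0.06/(0.0643×7.89) = 0.1183 K/W
R_outer film = 1/(h_o·A) = 1/(6.86×7.89) = 0.01848 K/W
R_total = 0.1841 K/W
Q = ΔT / R_total = 801 / 0.1841

Q ≈ 4350 W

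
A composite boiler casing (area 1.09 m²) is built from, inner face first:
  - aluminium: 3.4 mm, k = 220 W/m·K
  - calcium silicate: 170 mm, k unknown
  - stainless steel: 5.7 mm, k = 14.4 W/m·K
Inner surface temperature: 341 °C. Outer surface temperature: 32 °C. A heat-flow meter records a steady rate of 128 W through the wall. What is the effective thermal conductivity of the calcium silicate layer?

Thermal resistances in series:
R_aluminium = L/(kA) = 0.0034/(220×1.09) = 1.418×10^-5 K/W
R_stainless steel = L/(kA) = 0.0057/(14.4×1.09) = 3.631×10^-4 K/W
Sum of known resistances R_other = 3.773×10^-4 K/W
Total R = ΔT/Q = 309/128 = 2.414 K/W
R_calcium silicate = R_total − R_other = 2.414 K/W
k = L/(R·A) = 0.17/(2.414×1.09)

k ≈ 0.0646 W/(m·K)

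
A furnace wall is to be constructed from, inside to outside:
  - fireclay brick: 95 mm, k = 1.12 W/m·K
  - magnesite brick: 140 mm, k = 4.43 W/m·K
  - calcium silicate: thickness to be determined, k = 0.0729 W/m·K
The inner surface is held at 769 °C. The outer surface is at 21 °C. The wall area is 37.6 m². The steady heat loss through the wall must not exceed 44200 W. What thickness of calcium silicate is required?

Treating each layer as a thermal resistance in series:
R_fireclay brick = L/(kA) = 0.095/(1.12×37.6) = 0.002256 K/W
R_magnesite brick = L/(kA) = 0.14/(4.43×37.6) = 8.405×10^-4 K/W
Sum of the known resistances R_other = 0.003096 K/W
Required total resistance R_tot = ΔT/Q_allow = 748/44200 = 0.01692 K/W
R_calcium silicate = R_tot − R_other = 0.01383 K/W
L = R·k·A = 0.01383×0.0729×37.6

L ≈ 37.9 mm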